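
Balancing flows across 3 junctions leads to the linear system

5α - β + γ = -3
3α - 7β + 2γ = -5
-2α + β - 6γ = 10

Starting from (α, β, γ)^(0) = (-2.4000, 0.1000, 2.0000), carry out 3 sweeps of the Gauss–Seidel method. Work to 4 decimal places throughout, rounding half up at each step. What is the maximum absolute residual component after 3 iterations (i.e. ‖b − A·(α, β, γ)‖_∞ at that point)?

0.1151

Iteration 1:
  α = (-3 - (-1)·0.1000 - (1)·2.0000) / (5) = -0.9800
  β = (-5 - (3)·-0.9800 - (2)·2.0000) / (-7) = 0.8657
  γ = (10 - (-2)·-0.9800 - (1)·0.8657) / (-6) = -1.1957
Iteration 2:
  α = (-3 - (-1)·0.8657 - (1)·-1.1957) / (5) = -0.1877
  β = (-5 - (3)·-0.1877 - (2)·-1.1957) / (-7) = 0.2922
  γ = (10 - (-2)·-0.1877 - (1)·0.2922) / (-6) = -1.5554
Iteration 3:
  α = (-3 - (-1)·0.2922 - (1)·-1.5554) / (5) = -0.2305
  β = (-5 - (3)·-0.2305 - (2)·-1.5554) / (-7) = 0.1711
  γ = (10 - (-2)·-0.2305 - (1)·0.1711) / (-6) = -1.5613
Residual b − A·x = (-0.1151, 0.0118, 0.0001); ∞-norm = 0.1151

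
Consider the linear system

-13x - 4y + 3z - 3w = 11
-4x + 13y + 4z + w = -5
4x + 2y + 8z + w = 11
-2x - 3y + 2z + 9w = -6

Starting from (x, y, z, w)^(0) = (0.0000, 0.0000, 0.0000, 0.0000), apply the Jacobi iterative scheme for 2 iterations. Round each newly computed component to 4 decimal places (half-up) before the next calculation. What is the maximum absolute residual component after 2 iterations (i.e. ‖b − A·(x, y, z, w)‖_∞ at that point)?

6.2026

Iteration 1:
  x = (11 - (-4)·0.0000 - (3)·0.0000 - (-3)·0.0000) / (-13) = -0.8462
  y = (-5 - (-4)·0.0000 - (4)·0.0000 - (1)·0.0000) / (13) = -0.3846
  z = (11 - (4)·0.0000 - (2)·0.0000 - (1)·0.0000) / (8) = 1.3750
  w = (-6 - (-2)·0.0000 - (-3)·0.0000 - (2)·0.0000) / (9) = -0.6667
Iteration 2:
  x = (11 - (-4)·-0.3846 - (3)·1.3750 - (-3)·-0.6667) / (-13) = -0.2567
  y = (-5 - (-4)·-0.8462 - (4)·1.3750 - (1)·-0.6667) / (13) = -1.0168
  z = (11 - (4)·-0.8462 - (2)·-0.3846 - (1)·-0.6667) / (8) = 1.9776
  w = (-6 - (-2)·-0.8462 - (-3)·-0.3846 - (2)·1.3750) / (9) = -1.2885
Residual b − A·x = (-6.2026, 0.5697, -0.4719, -1.9225); ∞-norm = 6.2026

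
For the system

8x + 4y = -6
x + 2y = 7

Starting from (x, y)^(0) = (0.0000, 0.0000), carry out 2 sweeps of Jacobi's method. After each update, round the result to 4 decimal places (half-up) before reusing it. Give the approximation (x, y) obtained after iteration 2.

(-2.5000, 3.8750)

Iteration 1:
  x = (-6 - (4)·0.0000) / (8) = -0.7500
  y = (7 - (1)·0.0000) / (2) = 3.5000
Iteration 2:
  x = (-6 - (4)·3.5000) / (8) = -2.5000
  y = (7 - (1)·-0.7500) / (2) = 3.8750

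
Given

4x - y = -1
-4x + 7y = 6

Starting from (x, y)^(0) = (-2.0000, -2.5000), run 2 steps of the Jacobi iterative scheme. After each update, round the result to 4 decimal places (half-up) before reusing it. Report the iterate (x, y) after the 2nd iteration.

(-0.3214, 0.3571)

Iteration 1:
  x = (-1 - (-1)·-2.5000) / (4) = -0.8750
  y = (6 - (-4)·-2.0000) / (7) = -0.2857
Iteration 2:
  x = (-1 - (-1)·-0.2857) / (4) = -0.3214
  y = (6 - (-4)·-0.8750) / (7) = 0.3571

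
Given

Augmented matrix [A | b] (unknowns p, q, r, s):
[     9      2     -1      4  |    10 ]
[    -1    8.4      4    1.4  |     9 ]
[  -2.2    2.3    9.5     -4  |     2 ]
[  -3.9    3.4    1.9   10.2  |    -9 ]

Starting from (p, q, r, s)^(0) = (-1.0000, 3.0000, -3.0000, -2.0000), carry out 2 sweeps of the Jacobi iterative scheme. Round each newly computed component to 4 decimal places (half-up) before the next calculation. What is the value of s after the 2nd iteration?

-1.1087

Iteration 1:
  p = (10 - (2)·3.0000 - (-1)·-3.0000 - (4)·-2.0000) / (9) = 1.0000
  q = (9 - (-1)·-1.0000 - (4)·-3.0000 - (1.4)·-2.0000) / (8.4) = 2.7143
  r = (2 - (-2.2)·-1.0000 - (2.3)·3.0000 - (-4)·-2.0000) / (9.5) = -1.5895
  s = (-9 - (-3.9)·-1.0000 - (3.4)·3.0000 - (1.9)·-3.0000) / (10.2) = -1.7059
Iteration 2:
  p = (10 - (2)·2.7143 - (-1)·-1.5895 - (4)·-1.7059) / (9) = 1.0895
  q = (9 - (-1)·1.0000 - (4)·-1.5895 - (1.4)·-1.7059) / (8.4) = 2.2317
  r = (2 - (-2.2)·1.0000 - (2.3)·2.7143 - (-4)·-1.7059) / (9.5) = -0.9333
  s = (-9 - (-3.9)·1.0000 - (3.4)·2.7143 - (1.9)·-1.5895) / (10.2) = -1.1087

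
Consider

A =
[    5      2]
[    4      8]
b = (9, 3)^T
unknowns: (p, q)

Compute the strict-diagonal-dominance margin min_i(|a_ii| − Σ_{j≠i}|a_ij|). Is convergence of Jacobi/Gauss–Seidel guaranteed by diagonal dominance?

row 1: |5| − (2) = 3
row 2: |8| − (4) = 4
minimum over rows = 3 → strictly diagonally dominant (convergence guaranteed)

3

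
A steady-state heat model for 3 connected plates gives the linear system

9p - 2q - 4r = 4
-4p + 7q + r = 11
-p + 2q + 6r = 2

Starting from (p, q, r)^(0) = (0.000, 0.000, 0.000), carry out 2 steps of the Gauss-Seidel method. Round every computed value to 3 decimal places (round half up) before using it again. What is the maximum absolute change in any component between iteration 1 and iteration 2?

Iteration 1:
  p = (4 - (-2)·0.000 - (-4)·0.000) / (9) = 0.444
  q = (11 - (-4)·0.444 - (1)·0.000) / (7) = 1.825
  r = (2 - (-1)·0.444 - (2)·1.825) / (6) = -0.201
Iteration 2:
  p = (4 - (-2)·1.825 - (-4)·-0.201) / (9) = 0.761
  q = (11 - (-4)·0.761 - (1)·-0.201) / (7) = 2.035
  r = (2 - (-1)·0.761 - (2)·2.035) / (6) = -0.218
Change: (0.317, 0.210, -0.017) → max |·| = 0.317

0.317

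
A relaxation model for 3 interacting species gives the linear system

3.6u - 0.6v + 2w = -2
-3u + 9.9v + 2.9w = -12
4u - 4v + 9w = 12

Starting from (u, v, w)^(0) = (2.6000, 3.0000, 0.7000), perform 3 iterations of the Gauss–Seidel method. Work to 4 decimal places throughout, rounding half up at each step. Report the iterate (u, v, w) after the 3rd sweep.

Iteration 1:
  u = (-2 - (-0.6)·3.0000 - (2)·0.7000) / (3.6) = -0.4444
  v = (-12 - (-3)·-0.4444 - (2.9)·0.7000) / (9.9) = -1.5518
  w = (12 - (4)·-0.4444 - (-4)·-1.5518) / (9) = 0.8412
Iteration 2:
  u = (-2 - (-0.6)·-1.5518 - (2)·0.8412) / (3.6) = -1.2815
  v = (-12 - (-3)·-1.2815 - (2.9)·0.8412) / (9.9) = -1.8469
  w = (12 - (4)·-1.2815 - (-4)·-1.8469) / (9) = 1.0820
Iteration 3:
  u = (-2 - (-0.6)·-1.8469 - (2)·1.0820) / (3.6) = -1.4645
  v = (-12 - (-3)·-1.4645 - (2.9)·1.0820) / (9.9) = -1.9729
  w = (12 - (4)·-1.4645 - (-4)·-1.9729) / (9) = 1.1074

(-1.4645, -1.9729, 1.1074)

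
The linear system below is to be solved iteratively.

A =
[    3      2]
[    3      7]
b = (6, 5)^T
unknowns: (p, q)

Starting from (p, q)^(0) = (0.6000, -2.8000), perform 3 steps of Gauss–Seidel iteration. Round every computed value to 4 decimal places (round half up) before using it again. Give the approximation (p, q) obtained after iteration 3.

Iteration 1:
  p = (6 - (2)·-2.8000) / (3) = 3.8667
  q = (5 - (3)·3.8667) / (7) = -0.9429
Iteration 2:
  p = (6 - (2)·-0.9429) / (3) = 2.6286
  q = (5 - (3)·2.6286) / (7) = -0.4123
Iteration 3:
  p = (6 - (2)·-0.4123) / (3) = 2.2749
  q = (5 - (3)·2.2749) / (7) = -0.2607

(2.2749, -0.2607)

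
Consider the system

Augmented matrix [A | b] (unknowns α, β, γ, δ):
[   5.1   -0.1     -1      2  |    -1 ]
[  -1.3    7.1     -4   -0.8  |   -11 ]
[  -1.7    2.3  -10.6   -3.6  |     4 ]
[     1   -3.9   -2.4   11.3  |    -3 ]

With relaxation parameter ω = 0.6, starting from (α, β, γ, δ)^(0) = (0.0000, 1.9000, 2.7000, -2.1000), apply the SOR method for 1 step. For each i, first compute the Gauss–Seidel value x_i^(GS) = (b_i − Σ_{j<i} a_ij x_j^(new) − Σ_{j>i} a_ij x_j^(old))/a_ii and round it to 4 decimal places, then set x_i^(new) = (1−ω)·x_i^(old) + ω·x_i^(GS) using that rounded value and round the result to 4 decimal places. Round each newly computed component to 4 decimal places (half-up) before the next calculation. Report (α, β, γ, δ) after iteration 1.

(0.7165, 0.6798, 1.3010, -0.7308)

Iteration 1:
  α: GS value = (-1 - (-0.1)·1.9000 - (-1)·2.7000 - (2)·-2.1000) / (5.1) = 1.1941;  α ← (1−ω)·0.0000 + ω·1.1941 = 0.7165
  β: GS value = (-11 - (-1.3)·0.7165 - (-4)·2.7000 - (-0.8)·-2.1000) / (7.1) = -0.1336;  β ← (1−ω)·1.9000 + ω·-0.1336 = 0.6798
  γ: GS value = (4 - (-1.7)·0.7165 - (2.3)·0.6798 - (-3.6)·-2.1000) / (-10.6) = 0.3684;  γ ← (1−ω)·2.7000 + ω·0.3684 = 1.3010
  δ: GS value = (-3 - (1)·0.7165 - (-3.9)·0.6798 - (-2.4)·1.3010) / (11.3) = 0.1820;  δ ← (1−ω)·-2.1000 + ω·0.1820 = -0.7308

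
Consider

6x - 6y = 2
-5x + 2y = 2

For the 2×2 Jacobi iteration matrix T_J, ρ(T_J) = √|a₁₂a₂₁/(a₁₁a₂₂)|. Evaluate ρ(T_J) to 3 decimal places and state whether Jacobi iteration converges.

a₁₂a₂₁/(a₁₁a₂₂) = (-6)·(-5) / ((6)·(2)) = 2.500000
ρ = √|2.500000| = √2.500000 = 1.581
ρ > 1, so Jacobi diverges

1.581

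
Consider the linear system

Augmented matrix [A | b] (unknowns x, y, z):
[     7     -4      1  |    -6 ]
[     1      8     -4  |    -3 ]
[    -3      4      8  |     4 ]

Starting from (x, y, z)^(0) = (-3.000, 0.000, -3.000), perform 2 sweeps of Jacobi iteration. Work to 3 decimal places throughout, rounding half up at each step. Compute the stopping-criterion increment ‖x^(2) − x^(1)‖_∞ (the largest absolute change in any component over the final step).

1.714

Iteration 1:
  x = (-6 - (-4)·0.000 - (1)·-3.000) / (7) = -0.429
  y = (-3 - (1)·-3.000 - (-4)·-3.000) / (8) = -1.500
  z = (4 - (-3)·-3.000 - (4)·0.000) / (8) = -0.625
Iteration 2:
  x = (-6 - (-4)·-1.500 - (1)·-0.625) / (7) = -1.625
  y = (-3 - (1)·-0.429 - (-4)·-0.625) / (8) = -0.634
  z = (4 - (-3)·-0.429 - (4)·-1.500) / (8) = 1.089
Change: (-1.196, 0.866, 1.714) → max |·| = 1.714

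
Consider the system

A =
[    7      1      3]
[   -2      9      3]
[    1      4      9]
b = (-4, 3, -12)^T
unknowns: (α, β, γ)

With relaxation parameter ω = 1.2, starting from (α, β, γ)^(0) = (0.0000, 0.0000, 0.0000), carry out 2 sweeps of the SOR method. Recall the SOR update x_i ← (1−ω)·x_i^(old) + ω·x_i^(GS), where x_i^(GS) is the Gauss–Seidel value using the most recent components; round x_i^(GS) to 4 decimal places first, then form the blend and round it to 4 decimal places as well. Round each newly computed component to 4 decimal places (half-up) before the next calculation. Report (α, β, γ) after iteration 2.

Iteration 1:
  α: GS value = (-4 - (1)·0.0000 - (3)·0.0000) / (7) = -0.5714;  α ← (1−ω)·0.0000 + ω·-0.5714 = -0.6857
  β: GS value = (3 - (-2)·-0.6857 - (3)·0.0000) / (9) = 0.1810;  β ← (1−ω)·0.0000 + ω·0.1810 = 0.2172
  γ: GS value = (-12 - (1)·-0.6857 - (4)·0.2172) / (9) = -1.3537;  γ ← (1−ω)·0.0000 + ω·-1.3537 = -1.6244
Iteration 2:
  α: GS value = (-4 - (1)·0.2172 - (3)·-1.6244) / (7) = 0.0937;  α ← (1−ω)·-0.6857 + ω·0.0937 = 0.2496
  β: GS value = (3 - (-2)·0.2496 - (3)·-1.6244) / (9) = 0.9303;  β ← (1−ω)·0.2172 + ω·0.9303 = 1.0729
  γ: GS value = (-12 - (1)·0.2496 - (4)·1.0729) / (9) = -1.8379;  γ ← (1−ω)·-1.6244 + ω·-1.8379 = -1.8806

(0.2496, 1.0729, -1.8806)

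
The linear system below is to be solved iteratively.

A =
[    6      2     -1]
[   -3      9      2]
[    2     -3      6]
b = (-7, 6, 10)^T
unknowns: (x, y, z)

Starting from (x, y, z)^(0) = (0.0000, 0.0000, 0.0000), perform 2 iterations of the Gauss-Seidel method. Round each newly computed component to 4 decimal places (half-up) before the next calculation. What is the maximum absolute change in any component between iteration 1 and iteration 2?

Iteration 1:
  x = (-7 - (2)·0.0000 - (-1)·0.0000) / (6) = -1.1667
  y = (6 - (-3)·-1.1667 - (2)·0.0000) / (9) = 0.2778
  z = (10 - (2)·-1.1667 - (-3)·0.2778) / (6) = 2.1945
Iteration 2:
  x = (-7 - (2)·0.2778 - (-1)·2.1945) / (6) = -0.8935
  y = (6 - (-3)·-0.8935 - (2)·2.1945) / (9) = -0.1188
  z = (10 - (2)·-0.8935 - (-3)·-0.1188) / (6) = 1.9051
Change: (0.2732, -0.3966, -0.2894) → max |·| = 0.3966

0.3966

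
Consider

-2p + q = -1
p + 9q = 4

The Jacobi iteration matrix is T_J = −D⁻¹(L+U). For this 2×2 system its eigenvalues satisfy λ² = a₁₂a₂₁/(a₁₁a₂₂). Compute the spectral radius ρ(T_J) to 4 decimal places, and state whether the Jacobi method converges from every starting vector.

0.2357

a₁₂a₂₁/(a₁₁a₂₂) = (1)·(1) / ((-2)·(9)) = -0.055556
ρ = √|-0.055556| = √0.055556 = 0.2357
ρ < 1, so Jacobi converges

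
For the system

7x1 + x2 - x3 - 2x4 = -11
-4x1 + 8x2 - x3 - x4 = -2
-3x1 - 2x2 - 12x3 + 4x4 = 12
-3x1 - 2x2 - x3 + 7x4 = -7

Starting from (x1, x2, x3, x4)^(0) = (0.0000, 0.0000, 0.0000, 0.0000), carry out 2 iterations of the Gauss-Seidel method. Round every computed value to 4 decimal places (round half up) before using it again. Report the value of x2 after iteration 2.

-1.5912

Iteration 1:
  x1 = (-11 - (1)·0.0000 - (-1)·0.0000 - (-2)·0.0000) / (7) = -1.5714
  x2 = (-2 - (-4)·-1.5714 - (-1)·0.0000 - (-1)·0.0000) / (8) = -1.0357
  x3 = (12 - (-3)·-1.5714 - (-2)·-1.0357 - (4)·0.0000) / (-12) = -0.4345
  x4 = (-7 - (-3)·-1.5714 - (-2)·-1.0357 - (-1)·-0.4345) / (7) = -2.0314
Iteration 2:
  x1 = (-11 - (1)·-1.0357 - (-1)·-0.4345 - (-2)·-2.0314) / (7) = -2.0659
  x2 = (-2 - (-4)·-2.0659 - (-1)·-0.4345 - (-1)·-2.0314) / (8) = -1.5912
  x3 = (12 - (-3)·-2.0659 - (-2)·-1.5912 - (4)·-2.0314) / (-12) = -0.8955
  x4 = (-7 - (-3)·-2.0659 - (-2)·-1.5912 - (-1)·-0.8955) / (7) = -2.4679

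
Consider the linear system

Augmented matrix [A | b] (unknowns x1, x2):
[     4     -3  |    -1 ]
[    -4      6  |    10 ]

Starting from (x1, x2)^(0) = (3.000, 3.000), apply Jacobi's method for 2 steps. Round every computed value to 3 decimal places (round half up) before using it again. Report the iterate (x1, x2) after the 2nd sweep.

Iteration 1:
  x1 = (-1 - (-3)·3.000) / (4) = 2.000
  x2 = (10 - (-4)·3.000) / (6) = 3.667
Iteration 2:
  x1 = (-1 - (-3)·3.667) / (4) = 2.500
  x2 = (10 - (-4)·2.000) / (6) = 3.000

(2.500, 3.000)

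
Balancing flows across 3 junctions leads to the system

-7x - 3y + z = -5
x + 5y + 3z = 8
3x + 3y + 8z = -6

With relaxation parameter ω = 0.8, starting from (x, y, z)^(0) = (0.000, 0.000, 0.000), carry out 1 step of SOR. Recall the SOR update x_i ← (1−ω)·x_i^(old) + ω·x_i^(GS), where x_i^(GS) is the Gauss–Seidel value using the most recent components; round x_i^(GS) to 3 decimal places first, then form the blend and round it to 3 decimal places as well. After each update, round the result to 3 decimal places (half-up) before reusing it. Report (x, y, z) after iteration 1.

(0.571, 1.189, -1.128)

Iteration 1:
  x: GS value = (-5 - (-3)·0.000 - (1)·0.000) / (-7) = 0.714;  x ← (1−ω)·0.000 + ω·0.714 = 0.571
  y: GS value = (8 - (1)·0.571 - (3)·0.000) / (5) = 1.486;  y ← (1−ω)·0.000 + ω·1.486 = 1.189
  z: GS value = (-6 - (3)·0.571 - (3)·1.189) / (8) = -1.410;  z ← (1−ω)·0.000 + ω·-1.410 = -1.128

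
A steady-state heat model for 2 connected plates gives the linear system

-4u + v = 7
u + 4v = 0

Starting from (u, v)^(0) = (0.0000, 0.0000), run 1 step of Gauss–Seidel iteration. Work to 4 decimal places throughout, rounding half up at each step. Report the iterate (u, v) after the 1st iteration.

Iteration 1:
  u = (7 - (1)·0.0000) / (-4) = -1.7500
  v = (0 - (1)·-1.7500) / (4) = 0.4375

(-1.7500, 0.4375)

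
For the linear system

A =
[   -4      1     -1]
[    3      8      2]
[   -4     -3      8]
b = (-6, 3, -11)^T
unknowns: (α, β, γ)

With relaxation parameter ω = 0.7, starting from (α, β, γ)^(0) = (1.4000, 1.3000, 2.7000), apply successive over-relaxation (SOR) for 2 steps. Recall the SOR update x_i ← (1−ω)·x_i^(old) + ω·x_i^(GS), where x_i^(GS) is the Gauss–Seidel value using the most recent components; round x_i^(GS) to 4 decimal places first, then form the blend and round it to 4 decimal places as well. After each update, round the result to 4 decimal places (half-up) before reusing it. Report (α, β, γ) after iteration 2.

Iteration 1:
  α: GS value = (-6 - (1)·1.3000 - (-1)·2.7000) / (-4) = 1.1500;  α ← (1−ω)·1.4000 + ω·1.1500 = 1.2250
  β: GS value = (3 - (3)·1.2250 - (2)·2.7000) / (8) = -0.7594;  β ← (1−ω)·1.3000 + ω·-0.7594 = -0.1416
  γ: GS value = (-11 - (-4)·1.2250 - (-3)·-0.1416) / (8) = -0.8156;  γ ← (1−ω)·2.7000 + ω·-0.8156 = 0.2391
Iteration 2:
  α: GS value = (-6 - (1)·-0.1416 - (-1)·0.2391) / (-4) = 1.4048;  α ← (1−ω)·1.2250 + ω·1.4048 = 1.3509
  β: GS value = (3 - (3)·1.3509 - (2)·0.2391) / (8) = -0.1914;  β ← (1−ω)·-0.1416 + ω·-0.1914 = -0.1765
  γ: GS value = (-11 - (-4)·1.3509 - (-3)·-0.1765) / (8) = -0.7657;  γ ← (1−ω)·0.2391 + ω·-0.7657 = -0.4643

(1.3509, -0.1765, -0.4643)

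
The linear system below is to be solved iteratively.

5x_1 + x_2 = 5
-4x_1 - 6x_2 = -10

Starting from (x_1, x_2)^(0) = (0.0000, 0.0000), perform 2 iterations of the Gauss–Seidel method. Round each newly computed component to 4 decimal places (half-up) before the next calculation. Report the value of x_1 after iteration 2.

0.8000

Iteration 1:
  x_1 = (5 - (1)·0.0000) / (5) = 1.0000
  x_2 = (-10 - (-4)·1.0000) / (-6) = 1.0000
Iteration 2:
  x_1 = (5 - (1)·1.0000) / (5) = 0.8000
  x_2 = (-10 - (-4)·0.8000) / (-6) = 1.1333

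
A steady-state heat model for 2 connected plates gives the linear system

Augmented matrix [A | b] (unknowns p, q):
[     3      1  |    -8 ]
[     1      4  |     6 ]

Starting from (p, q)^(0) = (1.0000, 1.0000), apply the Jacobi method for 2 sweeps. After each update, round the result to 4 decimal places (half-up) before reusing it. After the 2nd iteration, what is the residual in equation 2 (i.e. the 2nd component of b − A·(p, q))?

0.0833

Iteration 1:
  p = (-8 - (1)·1.0000) / (3) = -3.0000
  q = (6 - (1)·1.0000) / (4) = 1.2500
Iteration 2:
  p = (-8 - (1)·1.2500) / (3) = -3.0833
  q = (6 - (1)·-3.0000) / (4) = 2.2500
Residual b − A·x = (-1.0001, 0.0833)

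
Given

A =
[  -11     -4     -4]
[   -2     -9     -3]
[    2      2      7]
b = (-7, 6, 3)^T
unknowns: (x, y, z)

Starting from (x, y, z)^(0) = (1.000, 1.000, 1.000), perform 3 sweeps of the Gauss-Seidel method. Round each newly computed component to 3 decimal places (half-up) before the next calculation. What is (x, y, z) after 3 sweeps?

(0.835, -1.028, 0.484)

Iteration 1:
  x = (-7 - (-4)·1.000 - (-4)·1.000) / (-11) = -0.091
  y = (6 - (-2)·-0.091 - (-3)·1.000) / (-9) = -0.980
  z = (3 - (2)·-0.091 - (2)·-0.980) / (7) = 0.735
Iteration 2:
  x = (-7 - (-4)·-0.980 - (-4)·0.735) / (-11) = 0.725
  y = (6 - (-2)·0.725 - (-3)·0.735) / (-9) = -1.073
  z = (3 - (2)·0.725 - (2)·-1.073) / (7) = 0.528
Iteration 3:
  x = (-7 - (-4)·-1.073 - (-4)·0.528) / (-11) = 0.835
  y = (6 - (-2)·0.835 - (-3)·0.528) / (-9) = -1.028
  z = (3 - (2)·0.835 - (2)·-1.028) / (7) = 0.484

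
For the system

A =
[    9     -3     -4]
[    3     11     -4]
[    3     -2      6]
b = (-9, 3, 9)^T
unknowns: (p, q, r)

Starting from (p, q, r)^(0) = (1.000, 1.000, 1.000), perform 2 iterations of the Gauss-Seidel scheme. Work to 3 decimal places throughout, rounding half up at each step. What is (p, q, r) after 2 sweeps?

(0.051, 0.929, 1.784)

Iteration 1:
  p = (-9 - (-3)·1.000 - (-4)·1.000) / (9) = -0.222
  q = (3 - (3)·-0.222 - (-4)·1.000) / (11) = 0.697
  r = (9 - (3)·-0.222 - (-2)·0.697) / (6) = 1.843
Iteration 2:
  p = (-9 - (-3)·0.697 - (-4)·1.843) / (9) = 0.051
  q = (3 - (3)·0.051 - (-4)·1.843) / (11) = 0.929
  r = (9 - (3)·0.051 - (-2)·0.929) / (6) = 1.784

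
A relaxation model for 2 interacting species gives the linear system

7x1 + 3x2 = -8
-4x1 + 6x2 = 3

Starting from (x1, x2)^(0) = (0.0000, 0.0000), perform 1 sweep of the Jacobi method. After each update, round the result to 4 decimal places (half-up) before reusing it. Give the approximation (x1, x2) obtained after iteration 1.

(-1.1429, 0.5000)

Iteration 1:
  x1 = (-8 - (3)·0.0000) / (7) = -1.1429
  x2 = (3 - (-4)·0.0000) / (6) = 0.5000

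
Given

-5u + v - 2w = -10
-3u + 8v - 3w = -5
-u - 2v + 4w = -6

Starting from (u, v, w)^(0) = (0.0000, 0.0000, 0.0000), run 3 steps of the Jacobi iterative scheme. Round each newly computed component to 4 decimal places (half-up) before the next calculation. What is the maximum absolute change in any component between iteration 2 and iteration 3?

0.2484

Iteration 1:
  u = (-10 - (1)·0.0000 - (-2)·0.0000) / (-5) = 2.0000
  v = (-5 - (-3)·0.0000 - (-3)·0.0000) / (8) = -0.6250
  w = (-6 - (-1)·0.0000 - (-2)·0.0000) / (4) = -1.5000
Iteration 2:
  u = (-10 - (1)·-0.6250 - (-2)·-1.5000) / (-5) = 2.4750
  v = (-5 - (-3)·2.0000 - (-3)·-1.5000) / (8) = -0.4375
  w = (-6 - (-1)·2.0000 - (-2)·-0.6250) / (4) = -1.3125
Iteration 3:
  u = (-10 - (1)·-0.4375 - (-2)·-1.3125) / (-5) = 2.4375
  v = (-5 - (-3)·2.4750 - (-3)·-1.3125) / (8) = -0.1891
  w = (-6 - (-1)·2.4750 - (-2)·-0.4375) / (4) = -1.1000
Change: (-0.0375, 0.2484, 0.2125) → max |·| = 0.2484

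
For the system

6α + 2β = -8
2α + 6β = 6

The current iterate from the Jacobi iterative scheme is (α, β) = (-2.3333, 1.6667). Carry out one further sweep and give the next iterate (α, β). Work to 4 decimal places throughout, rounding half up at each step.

(-1.8889, 1.7778)

One sweep:
  α = (-8 - (2)·1.6667) / (6) = -1.8889
  β = (6 - (2)·-2.3333) / (6) = 1.7778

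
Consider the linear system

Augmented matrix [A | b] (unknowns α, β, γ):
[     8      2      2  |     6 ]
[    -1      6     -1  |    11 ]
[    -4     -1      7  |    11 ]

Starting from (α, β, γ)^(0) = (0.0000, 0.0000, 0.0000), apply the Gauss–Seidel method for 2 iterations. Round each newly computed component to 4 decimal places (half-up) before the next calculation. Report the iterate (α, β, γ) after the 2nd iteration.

(-0.3095, 2.1617, 1.7034)

Iteration 1:
  α = (6 - (2)·0.0000 - (2)·0.0000) / (8) = 0.7500
  β = (11 - (-1)·0.7500 - (-1)·0.0000) / (6) = 1.9583
  γ = (11 - (-4)·0.7500 - (-1)·1.9583) / (7) = 2.2798
Iteration 2:
  α = (6 - (2)·1.9583 - (2)·2.2798) / (8) = -0.3095
  β = (11 - (-1)·-0.3095 - (-1)·2.2798) / (6) = 2.1617
  γ = (11 - (-4)·-0.3095 - (-1)·2.1617) / (7) = 1.7034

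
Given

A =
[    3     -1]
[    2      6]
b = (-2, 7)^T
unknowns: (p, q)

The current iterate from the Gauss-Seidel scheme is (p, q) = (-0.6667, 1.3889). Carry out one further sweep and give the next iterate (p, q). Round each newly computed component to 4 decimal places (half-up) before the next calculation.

One sweep:
  p = (-2 - (-1)·1.3889) / (3) = -0.2037
  q = (7 - (2)·-0.2037) / (6) = 1.2346

(-0.2037, 1.2346)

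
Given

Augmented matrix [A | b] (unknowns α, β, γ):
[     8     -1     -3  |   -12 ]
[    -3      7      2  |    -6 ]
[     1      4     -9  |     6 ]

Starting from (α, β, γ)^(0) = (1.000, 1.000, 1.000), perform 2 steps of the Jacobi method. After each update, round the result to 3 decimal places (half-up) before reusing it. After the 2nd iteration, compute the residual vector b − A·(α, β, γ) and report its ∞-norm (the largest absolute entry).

3.491

Iteration 1:
  α = (-12 - (-1)·1.000 - (-3)·1.000) / (8) = -1.000
  β = (-6 - (-3)·1.000 - (2)·1.000) / (7) = -0.714
  γ = (6 - (1)·1.000 - (4)·1.000) / (-9) = -0.111
Iteration 2:
  α = (-12 - (-1)·-0.714 - (-3)·-0.111) / (8) = -1.631
  β = (-6 - (-3)·-1.000 - (2)·-0.111) / (7) = -1.254
  γ = (6 - (1)·-1.000 - (4)·-0.714) / (-9) = -1.095
Residual b − A·x = (-3.491, 0.075, 2.792); ∞-norm = 3.491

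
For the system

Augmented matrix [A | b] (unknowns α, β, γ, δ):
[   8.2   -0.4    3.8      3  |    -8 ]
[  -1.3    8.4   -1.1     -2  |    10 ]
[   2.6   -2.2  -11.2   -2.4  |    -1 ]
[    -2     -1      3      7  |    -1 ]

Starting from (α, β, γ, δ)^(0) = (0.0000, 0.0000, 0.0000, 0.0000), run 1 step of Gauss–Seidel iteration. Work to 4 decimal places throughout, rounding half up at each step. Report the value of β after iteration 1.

1.0395

Iteration 1:
  α = (-8 - (-0.4)·0.0000 - (3.8)·0.0000 - (3)·0.0000) / (8.2) = -0.9756
  β = (10 - (-1.3)·-0.9756 - (-1.1)·0.0000 - (-2)·0.0000) / (8.4) = 1.0395
  γ = (-1 - (2.6)·-0.9756 - (-2.2)·1.0395 - (-2.4)·0.0000) / (-11.2) = -0.3414
  δ = (-1 - (-2)·-0.9756 - (-1)·1.0395 - (3)·-0.3414) / (7) = -0.1268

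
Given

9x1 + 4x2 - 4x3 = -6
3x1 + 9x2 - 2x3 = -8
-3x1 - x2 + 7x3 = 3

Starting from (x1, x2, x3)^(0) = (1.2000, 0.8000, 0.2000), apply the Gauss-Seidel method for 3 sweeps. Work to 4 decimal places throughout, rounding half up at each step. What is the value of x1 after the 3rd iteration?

-0.2767

Iteration 1:
  x1 = (-6 - (4)·0.8000 - (-4)·0.2000) / (9) = -0.9333
  x2 = (-8 - (3)·-0.9333 - (-2)·0.2000) / (9) = -0.5333
  x3 = (3 - (-3)·-0.9333 - (-1)·-0.5333) / (7) = -0.0476
Iteration 2:
  x1 = (-6 - (4)·-0.5333 - (-4)·-0.0476) / (9) = -0.4508
  x2 = (-8 - (3)·-0.4508 - (-2)·-0.0476) / (9) = -0.7492
  x3 = (3 - (-3)·-0.4508 - (-1)·-0.7492) / (7) = 0.1283
Iteration 3:
  x1 = (-6 - (4)·-0.7492 - (-4)·0.1283) / (9) = -0.2767
  x2 = (-8 - (3)·-0.2767 - (-2)·0.1283) / (9) = -0.7681
  x3 = (3 - (-3)·-0.2767 - (-1)·-0.7681) / (7) = 0.2003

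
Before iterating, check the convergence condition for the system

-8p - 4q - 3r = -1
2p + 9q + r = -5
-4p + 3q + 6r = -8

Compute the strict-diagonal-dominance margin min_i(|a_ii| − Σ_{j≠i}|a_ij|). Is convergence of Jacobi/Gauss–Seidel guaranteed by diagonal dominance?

-1

row 1: |-8| − (4+3) = 1
row 2: |9| − (2+1) = 6
row 3: |6| − (4+3) = -1
minimum over rows = -1 → not strictly diagonally dominant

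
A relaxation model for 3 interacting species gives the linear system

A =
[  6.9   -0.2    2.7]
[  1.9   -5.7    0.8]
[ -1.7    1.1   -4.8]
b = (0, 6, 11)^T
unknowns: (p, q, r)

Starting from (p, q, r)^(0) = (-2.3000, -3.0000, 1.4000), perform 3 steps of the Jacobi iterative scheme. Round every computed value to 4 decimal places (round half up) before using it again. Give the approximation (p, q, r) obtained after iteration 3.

Iteration 1:
  p = (0 - (-0.2)·-3.0000 - (2.7)·1.4000) / (6.9) = -0.6348
  q = (6 - (1.9)·-2.3000 - (0.8)·1.4000) / (-5.7) = -1.6228
  r = (11 - (-1.7)·-2.3000 - (1.1)·-3.0000) / (-4.8) = -2.1646
Iteration 2:
  p = (0 - (-0.2)·-1.6228 - (2.7)·-2.1646) / (6.9) = 0.8000
  q = (6 - (1.9)·-0.6348 - (0.8)·-2.1646) / (-5.7) = -1.5680
  r = (11 - (-1.7)·-0.6348 - (1.1)·-1.6228) / (-4.8) = -2.4387
Iteration 3:
  p = (0 - (-0.2)·-1.5680 - (2.7)·-2.4387) / (6.9) = 0.9088
  q = (6 - (1.9)·0.8000 - (0.8)·-2.4387) / (-5.7) = -1.1282
  r = (11 - (-1.7)·0.8000 - (1.1)·-1.5680) / (-4.8) = -2.9343

(0.9088, -1.1282, -2.9343)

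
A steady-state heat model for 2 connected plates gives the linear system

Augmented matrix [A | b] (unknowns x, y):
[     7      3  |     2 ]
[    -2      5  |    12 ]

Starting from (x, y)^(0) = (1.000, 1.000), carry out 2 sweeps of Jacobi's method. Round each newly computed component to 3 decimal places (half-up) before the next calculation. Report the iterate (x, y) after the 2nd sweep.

Iteration 1:
  x = (2 - (3)·1.000) / (7) = -0.143
  y = (12 - (-2)·1.000) / (5) = 2.800
Iteration 2:
  x = (2 - (3)·2.800) / (7) = -0.914
  y = (12 - (-2)·-0.143) / (5) = 2.343

(-0.914, 2.343)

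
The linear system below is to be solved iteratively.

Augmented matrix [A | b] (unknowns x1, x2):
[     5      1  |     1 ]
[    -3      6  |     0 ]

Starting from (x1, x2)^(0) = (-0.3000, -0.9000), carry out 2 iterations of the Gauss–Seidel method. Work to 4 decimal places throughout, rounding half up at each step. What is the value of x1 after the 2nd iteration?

Iteration 1:
  x1 = (1 - (1)·-0.9000) / (5) = 0.3800
  x2 = (0 - (-3)·0.3800) / (6) = 0.1900
Iteration 2:
  x1 = (1 - (1)·0.1900) / (5) = 0.1620
  x2 = (0 - (-3)·0.1620) / (6) = 0.0810

0.1620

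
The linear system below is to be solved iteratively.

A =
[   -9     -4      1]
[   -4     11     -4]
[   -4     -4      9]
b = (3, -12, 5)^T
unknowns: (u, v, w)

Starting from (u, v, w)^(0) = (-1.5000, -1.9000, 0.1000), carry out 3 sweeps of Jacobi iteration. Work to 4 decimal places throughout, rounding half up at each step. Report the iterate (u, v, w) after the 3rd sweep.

Iteration 1:
  u = (3 - (-4)·-1.9000 - (1)·0.1000) / (-9) = 0.5222
  v = (-12 - (-4)·-1.5000 - (-4)·0.1000) / (11) = -1.6000
  w = (5 - (-4)·-1.5000 - (-4)·-1.9000) / (9) = -0.9556
Iteration 2:
  u = (3 - (-4)·-1.6000 - (1)·-0.9556) / (-9) = 0.2716
  v = (-12 - (-4)·0.5222 - (-4)·-0.9556) / (11) = -1.2485
  w = (5 - (-4)·0.5222 - (-4)·-1.6000) / (9) = 0.0765
Iteration 3:
  u = (3 - (-4)·-1.2485 - (1)·0.0765) / (-9) = 0.2301
  v = (-12 - (-4)·0.2716 - (-4)·0.0765) / (11) = -0.9643
  w = (5 - (-4)·0.2716 - (-4)·-1.2485) / (9) = 0.1214

(0.2301, -0.9643, 0.1214)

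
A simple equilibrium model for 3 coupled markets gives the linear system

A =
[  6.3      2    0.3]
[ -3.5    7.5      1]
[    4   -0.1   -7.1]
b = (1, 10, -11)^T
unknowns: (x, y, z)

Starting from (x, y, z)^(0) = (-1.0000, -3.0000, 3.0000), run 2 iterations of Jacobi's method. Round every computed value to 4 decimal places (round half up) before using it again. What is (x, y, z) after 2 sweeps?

Iteration 1:
  x = (1 - (2)·-3.0000 - (0.3)·3.0000) / (6.3) = 0.9683
  y = (10 - (-3.5)·-1.0000 - (1)·3.0000) / (7.5) = 0.4667
  z = (-11 - (4)·-1.0000 - (-0.1)·-3.0000) / (-7.1) = 1.0282
Iteration 2:
  x = (1 - (2)·0.4667 - (0.3)·1.0282) / (6.3) = -0.0384
  y = (10 - (-3.5)·0.9683 - (1)·1.0282) / (7.5) = 1.6481
  z = (-11 - (4)·0.9683 - (-0.1)·0.4667) / (-7.1) = 2.0882

(-0.0384, 1.6481, 2.0882)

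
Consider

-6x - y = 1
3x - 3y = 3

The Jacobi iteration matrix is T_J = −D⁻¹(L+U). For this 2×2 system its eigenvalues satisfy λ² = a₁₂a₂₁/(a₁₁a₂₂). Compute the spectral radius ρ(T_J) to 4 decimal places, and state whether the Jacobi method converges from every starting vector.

a₁₂a₂₁/(a₁₁a₂₂) = (-1)·(3) / ((-6)·(-3)) = -0.166667
ρ = √|-0.166667| = √0.166667 = 0.4082
ρ < 1, so Jacobi converges

0.4082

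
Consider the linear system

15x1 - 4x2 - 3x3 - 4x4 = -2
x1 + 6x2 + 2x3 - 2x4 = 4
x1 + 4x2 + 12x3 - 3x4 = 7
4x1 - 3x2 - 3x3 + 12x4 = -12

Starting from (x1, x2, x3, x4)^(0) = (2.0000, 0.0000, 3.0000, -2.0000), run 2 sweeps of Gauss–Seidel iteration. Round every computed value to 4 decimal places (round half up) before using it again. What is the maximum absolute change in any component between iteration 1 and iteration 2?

Iteration 1:
  x1 = (-2 - (-4)·0.0000 - (-3)·3.0000 - (-4)·-2.0000) / (15) = -0.0667
  x2 = (4 - (1)·-0.0667 - (2)·3.0000 - (-2)·-2.0000) / (6) = -0.9889
  x3 = (7 - (1)·-0.0667 - (4)·-0.9889 - (-3)·-2.0000) / (12) = 0.4185
  x4 = (-12 - (4)·-0.0667 - (-3)·-0.9889 - (-3)·0.4185) / (12) = -1.1204
Iteration 2:
  x1 = (-2 - (-4)·-0.9889 - (-3)·0.4185 - (-4)·-1.1204) / (15) = -0.6121
  x2 = (4 - (1)·-0.6121 - (2)·0.4185 - (-2)·-1.1204) / (6) = 0.2557
  x3 = (7 - (1)·-0.6121 - (4)·0.2557 - (-3)·-1.1204) / (12) = 0.2690
  x4 = (-12 - (4)·-0.6121 - (-3)·0.2557 - (-3)·0.2690) / (12) = -0.6648
Change: (-0.5454, 1.2446, -0.1495, 0.4556) → max |·| = 1.2446

1.2446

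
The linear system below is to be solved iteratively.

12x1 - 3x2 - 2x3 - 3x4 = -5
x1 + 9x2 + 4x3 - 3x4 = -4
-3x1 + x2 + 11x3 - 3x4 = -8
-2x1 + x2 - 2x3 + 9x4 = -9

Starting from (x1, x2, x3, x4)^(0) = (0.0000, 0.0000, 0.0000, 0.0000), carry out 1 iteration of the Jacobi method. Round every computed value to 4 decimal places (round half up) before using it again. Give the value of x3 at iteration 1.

Iteration 1:
  x1 = (-5 - (-3)·0.0000 - (-2)·0.0000 - (-3)·0.0000) / (12) = -0.4167
  x2 = (-4 - (1)·0.0000 - (4)·0.0000 - (-3)·0.0000) / (9) = -0.4444
  x3 = (-8 - (-3)·0.0000 - (1)·0.0000 - (-3)·0.0000) / (11) = -0.7273
  x4 = (-9 - (-2)·0.0000 - (1)·0.0000 - (-2)·0.0000) / (9) = -1.0000

-0.7273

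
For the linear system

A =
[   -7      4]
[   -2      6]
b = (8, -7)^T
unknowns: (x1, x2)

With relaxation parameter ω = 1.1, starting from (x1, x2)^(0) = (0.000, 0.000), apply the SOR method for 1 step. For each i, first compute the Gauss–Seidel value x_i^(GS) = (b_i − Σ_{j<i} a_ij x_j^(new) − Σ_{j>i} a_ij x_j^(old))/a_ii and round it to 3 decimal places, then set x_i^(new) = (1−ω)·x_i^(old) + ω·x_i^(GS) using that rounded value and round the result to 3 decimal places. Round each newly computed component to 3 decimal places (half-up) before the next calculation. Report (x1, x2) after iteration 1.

Iteration 1:
  x1: GS value = (8 - (4)·0.000) / (-7) = -1.143;  x1 ← (1−ω)·0.000 + ω·-1.143 = -1.257
  x2: GS value = (-7 - (-2)·-1.257) / (6) = -1.586;  x2 ← (1−ω)·0.000 + ω·-1.586 = -1.745

(-1.257, -1.745)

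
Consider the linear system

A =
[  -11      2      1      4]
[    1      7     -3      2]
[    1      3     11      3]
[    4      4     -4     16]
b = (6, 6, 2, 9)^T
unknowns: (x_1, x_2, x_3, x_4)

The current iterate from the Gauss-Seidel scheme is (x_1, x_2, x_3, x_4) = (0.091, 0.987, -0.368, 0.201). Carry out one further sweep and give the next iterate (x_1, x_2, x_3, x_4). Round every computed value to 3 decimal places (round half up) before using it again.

(-0.326, 0.689, -0.031, 0.464)

One sweep:
  x_1 = (6 - (2)·0.987 - (1)·-0.368 - (4)·0.201) / (-11) = -0.326
  x_2 = (6 - (1)·-0.326 - (-3)·-0.368 - (2)·0.201) / (7) = 0.689
  x_3 = (2 - (1)·-0.326 - (3)·0.689 - (3)·0.201) / (11) = -0.031
  x_4 = (9 - (4)·-0.326 - (4)·0.689 - (-4)·-0.031) / (16) = 0.464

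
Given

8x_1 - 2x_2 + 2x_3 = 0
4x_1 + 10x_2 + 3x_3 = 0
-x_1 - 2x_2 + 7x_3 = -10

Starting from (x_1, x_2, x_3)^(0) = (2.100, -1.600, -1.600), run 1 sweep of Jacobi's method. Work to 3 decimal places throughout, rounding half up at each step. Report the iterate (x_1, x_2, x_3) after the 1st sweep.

Iteration 1:
  x_1 = (0 - (-2)·-1.600 - (2)·-1.600) / (8) = 0.000
  x_2 = (0 - (4)·2.100 - (3)·-1.600) / (10) = -0.360
  x_3 = (-10 - (-1)·2.100 - (-2)·-1.600) / (7) = -1.586

(0.000, -0.360, -1.586)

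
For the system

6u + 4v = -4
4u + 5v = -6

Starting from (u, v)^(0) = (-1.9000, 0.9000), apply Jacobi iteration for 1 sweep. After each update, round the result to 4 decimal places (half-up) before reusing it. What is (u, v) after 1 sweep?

Iteration 1:
  u = (-4 - (4)·0.9000) / (6) = -1.2667
  v = (-6 - (4)·-1.9000) / (5) = 0.3200

(-1.2667, 0.3200)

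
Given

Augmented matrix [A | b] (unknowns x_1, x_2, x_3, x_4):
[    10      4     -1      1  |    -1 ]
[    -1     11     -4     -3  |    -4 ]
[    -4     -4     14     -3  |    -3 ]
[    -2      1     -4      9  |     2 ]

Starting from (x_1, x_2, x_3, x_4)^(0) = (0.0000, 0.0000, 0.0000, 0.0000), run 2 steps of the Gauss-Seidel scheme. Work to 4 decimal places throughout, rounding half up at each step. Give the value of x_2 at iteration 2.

Iteration 1:
  x_1 = (-1 - (4)·0.0000 - (-1)·0.0000 - (1)·0.0000) / (10) = -0.1000
  x_2 = (-4 - (-1)·-0.1000 - (-4)·0.0000 - (-3)·0.0000) / (11) = -0.3727
  x_3 = (-3 - (-4)·-0.1000 - (-4)·-0.3727 - (-3)·0.0000) / (14) = -0.3493
  x_4 = (2 - (-2)·-0.1000 - (1)·-0.3727 - (-4)·-0.3493) / (9) = 0.0862
Iteration 2:
  x_1 = (-1 - (4)·-0.3727 - (-1)·-0.3493 - (1)·0.0862) / (10) = 0.0055
  x_2 = (-4 - (-1)·0.0055 - (-4)·-0.3493 - (-3)·0.0862) / (11) = -0.4666
  x_3 = (-3 - (-4)·0.0055 - (-4)·-0.4666 - (-3)·0.0862) / (14) = -0.3276
  x_4 = (2 - (-2)·0.0055 - (1)·-0.4666 - (-4)·-0.3276) / (9) = 0.1297

-0.4666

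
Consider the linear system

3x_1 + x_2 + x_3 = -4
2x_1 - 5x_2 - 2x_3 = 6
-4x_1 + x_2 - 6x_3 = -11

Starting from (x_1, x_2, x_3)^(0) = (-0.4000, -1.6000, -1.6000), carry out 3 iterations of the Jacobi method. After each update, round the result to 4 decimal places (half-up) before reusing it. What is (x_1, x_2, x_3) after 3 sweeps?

Iteration 1:
  x_1 = (-4 - (1)·-1.6000 - (1)·-1.6000) / (3) = -0.2667
  x_2 = (6 - (2)·-0.4000 - (-2)·-1.6000) / (-5) = -0.7200
  x_3 = (-11 - (-4)·-0.4000 - (1)·-1.6000) / (-6) = 1.8333
Iteration 2:
  x_1 = (-4 - (1)·-0.7200 - (1)·1.8333) / (3) = -1.7044
  x_2 = (6 - (2)·-0.2667 - (-2)·1.8333) / (-5) = -2.0400
  x_3 = (-11 - (-4)·-0.2667 - (1)·-0.7200) / (-6) = 1.8911
Iteration 3:
  x_1 = (-4 - (1)·-2.0400 - (1)·1.8911) / (3) = -1.2837
  x_2 = (6 - (2)·-1.7044 - (-2)·1.8911) / (-5) = -2.6382
  x_3 = (-11 - (-4)·-1.7044 - (1)·-2.0400) / (-6) = 2.6296

(-1.2837, -2.6382, 2.6296)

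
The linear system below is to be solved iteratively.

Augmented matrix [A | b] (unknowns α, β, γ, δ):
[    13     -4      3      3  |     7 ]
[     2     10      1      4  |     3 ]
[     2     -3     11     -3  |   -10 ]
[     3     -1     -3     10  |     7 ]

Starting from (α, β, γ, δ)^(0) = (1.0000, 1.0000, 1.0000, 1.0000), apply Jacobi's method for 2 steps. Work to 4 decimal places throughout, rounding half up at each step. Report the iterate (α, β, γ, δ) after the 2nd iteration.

Iteration 1:
  α = (7 - (-4)·1.0000 - (3)·1.0000 - (3)·1.0000) / (13) = 0.3846
  β = (3 - (2)·1.0000 - (1)·1.0000 - (4)·1.0000) / (10) = -0.4000
  γ = (-10 - (2)·1.0000 - (-3)·1.0000 - (-3)·1.0000) / (11) = -0.5455
  δ = (7 - (3)·1.0000 - (-1)·1.0000 - (-3)·1.0000) / (10) = 0.8000
Iteration 2:
  α = (7 - (-4)·-0.4000 - (3)·-0.5455 - (3)·0.8000) / (13) = 0.3567
  β = (3 - (2)·0.3846 - (1)·-0.5455 - (4)·0.8000) / (10) = -0.0424
  γ = (-10 - (2)·0.3846 - (-3)·-0.4000 - (-3)·0.8000) / (11) = -0.8699
  δ = (7 - (3)·0.3846 - (-1)·-0.4000 - (-3)·-0.5455) / (10) = 0.3810

(0.3567, -0.0424, -0.8699, 0.3810)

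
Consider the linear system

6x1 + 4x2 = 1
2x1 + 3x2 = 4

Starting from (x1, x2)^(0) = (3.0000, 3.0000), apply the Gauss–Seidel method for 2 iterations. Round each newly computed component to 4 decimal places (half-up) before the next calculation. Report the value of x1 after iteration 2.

Iteration 1:
  x1 = (1 - (4)·3.0000) / (6) = -1.8333
  x2 = (4 - (2)·-1.8333) / (3) = 2.5555
Iteration 2:
  x1 = (1 - (4)·2.5555) / (6) = -1.5370
  x2 = (4 - (2)·-1.5370) / (3) = 2.3580

-1.5370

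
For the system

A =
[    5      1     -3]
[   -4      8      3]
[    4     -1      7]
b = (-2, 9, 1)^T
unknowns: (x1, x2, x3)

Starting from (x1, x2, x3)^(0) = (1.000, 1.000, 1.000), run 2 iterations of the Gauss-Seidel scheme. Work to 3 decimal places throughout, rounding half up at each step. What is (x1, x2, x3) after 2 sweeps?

Iteration 1:
  x1 = (-2 - (1)·1.000 - (-3)·1.000) / (5) = 0.000
  x2 = (9 - (-4)·0.000 - (3)·1.000) / (8) = 0.750
  x3 = (1 - (4)·0.000 - (-1)·0.750) / (7) = 0.250
Iteration 2:
  x1 = (-2 - (1)·0.750 - (-3)·0.250) / (5) = -0.400
  x2 = (9 - (-4)·-0.400 - (3)·0.250) / (8) = 0.831
  x3 = (1 - (4)·-0.400 - (-1)·0.831) / (7) = 0.490

(-0.400, 0.831, 0.490)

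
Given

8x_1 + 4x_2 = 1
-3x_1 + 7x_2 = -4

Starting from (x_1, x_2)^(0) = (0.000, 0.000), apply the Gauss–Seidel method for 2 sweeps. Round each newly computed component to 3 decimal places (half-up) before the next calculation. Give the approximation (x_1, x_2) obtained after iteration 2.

(0.384, -0.407)

Iteration 1:
  x_1 = (1 - (4)·0.000) / (8) = 0.125
  x_2 = (-4 - (-3)·0.125) / (7) = -0.518
Iteration 2:
  x_1 = (1 - (4)·-0.518) / (8) = 0.384
  x_2 = (-4 - (-3)·0.384) / (7) = -0.407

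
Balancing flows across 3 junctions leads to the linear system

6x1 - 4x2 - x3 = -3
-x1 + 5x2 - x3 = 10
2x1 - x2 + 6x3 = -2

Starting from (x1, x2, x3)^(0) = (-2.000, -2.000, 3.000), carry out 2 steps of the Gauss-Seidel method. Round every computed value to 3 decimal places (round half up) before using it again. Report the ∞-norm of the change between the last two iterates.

2.472

Iteration 1:
  x1 = (-3 - (-4)·-2.000 - (-1)·3.000) / (6) = -1.333
  x2 = (10 - (-1)·-1.333 - (-1)·3.000) / (5) = 2.333
  x3 = (-2 - (2)·-1.333 - (-1)·2.333) / (6) = 0.500
Iteration 2:
  x1 = (-3 - (-4)·2.333 - (-1)·0.500) / (6) = 1.139
  x2 = (10 - (-1)·1.139 - (-1)·0.500) / (5) = 2.328
  x3 = (-2 - (2)·1.139 - (-1)·2.328) / (6) = -0.325
Change: (2.472, -0.005, -0.825) → max |·| = 2.472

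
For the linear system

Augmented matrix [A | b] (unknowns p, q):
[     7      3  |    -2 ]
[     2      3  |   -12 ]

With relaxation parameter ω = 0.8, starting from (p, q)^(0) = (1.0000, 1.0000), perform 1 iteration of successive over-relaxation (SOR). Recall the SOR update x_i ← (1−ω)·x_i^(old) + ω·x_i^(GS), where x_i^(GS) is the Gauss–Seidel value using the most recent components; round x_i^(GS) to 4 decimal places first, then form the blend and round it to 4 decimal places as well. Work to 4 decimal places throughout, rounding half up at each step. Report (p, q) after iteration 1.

Iteration 1:
  p: GS value = (-2 - (3)·1.0000) / (7) = -0.7143;  p ← (1−ω)·1.0000 + ω·-0.7143 = -0.3714
  q: GS value = (-12 - (2)·-0.3714) / (3) = -3.7524;  q ← (1−ω)·1.0000 + ω·-3.7524 = -2.8019

(-0.3714, -2.8019)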